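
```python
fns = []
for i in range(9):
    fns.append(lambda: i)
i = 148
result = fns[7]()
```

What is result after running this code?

Step 1: Lambdas capture the variable i by reference, not by value.
Step 2: After the loop, i is reassigned to 148.
Step 3: fns[7]() looks up the current i = 148. result = 148

The answer is 148.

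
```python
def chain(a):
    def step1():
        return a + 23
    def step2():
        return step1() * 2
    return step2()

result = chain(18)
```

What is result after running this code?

Step 1: chain(18) captures a = 18.
Step 2: step2() calls step1() which returns 18 + 23 = 41.
Step 3: step2() returns 41 * 2 = 82

The answer is 82.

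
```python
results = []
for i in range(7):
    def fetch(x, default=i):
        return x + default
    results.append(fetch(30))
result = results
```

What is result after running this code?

Step 1: Default argument default=i is evaluated at function definition time.
Step 2: Each iteration creates fetch with default = current i value.
Step 3: fetch(30) returns 30 + default. results = [30, 31, 32, 33, 34, 35, 36]

The answer is [30, 31, 32, 33, 34, 35, 36].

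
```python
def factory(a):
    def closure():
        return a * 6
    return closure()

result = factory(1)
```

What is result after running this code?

Step 1: factory(1) binds parameter a = 1.
Step 2: closure() accesses a = 1 from enclosing scope.
Step 3: result = 1 * 6 = 6

The answer is 6.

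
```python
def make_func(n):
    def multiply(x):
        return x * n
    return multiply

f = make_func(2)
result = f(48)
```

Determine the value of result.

Step 1: make_func(2) returns multiply closure with n = 2.
Step 2: f(48) computes 48 * 2 = 96.
Step 3: result = 96

The answer is 96.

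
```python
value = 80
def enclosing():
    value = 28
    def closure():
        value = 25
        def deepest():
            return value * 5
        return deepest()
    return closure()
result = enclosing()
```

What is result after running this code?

Step 1: deepest() looks up value through LEGB: not local, finds value = 25 in enclosing closure().
Step 2: Returns 25 * 5 = 125.
Step 3: result = 125

The answer is 125.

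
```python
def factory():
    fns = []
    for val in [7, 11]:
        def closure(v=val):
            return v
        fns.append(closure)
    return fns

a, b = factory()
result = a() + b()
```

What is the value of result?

Step 1: Default argument v=val captures val at each iteration.
Step 2: a() returns 7 (captured at first iteration), b() returns 11 (captured at second).
Step 3: result = 7 + 11 = 18

The answer is 18.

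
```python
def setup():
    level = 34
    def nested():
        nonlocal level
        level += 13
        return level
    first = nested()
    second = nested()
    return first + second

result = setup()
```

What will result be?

Step 1: level starts at 34.
Step 2: First call: level = 34 + 13 = 47, returns 47.
Step 3: Second call: level = 47 + 13 = 60, returns 60.
Step 4: result = 47 + 60 = 107

The answer is 107.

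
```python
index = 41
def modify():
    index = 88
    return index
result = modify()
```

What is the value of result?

Step 1: Global index = 41.
Step 2: modify() creates local index = 88, shadowing the global.
Step 3: Returns local index = 88. result = 88

The answer is 88.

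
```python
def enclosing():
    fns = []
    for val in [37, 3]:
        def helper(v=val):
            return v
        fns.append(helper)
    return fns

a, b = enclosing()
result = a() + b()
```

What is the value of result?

Step 1: Default argument v=val captures val at each iteration.
Step 2: a() returns 37 (captured at first iteration), b() returns 3 (captured at second).
Step 3: result = 37 + 3 = 40

The answer is 40.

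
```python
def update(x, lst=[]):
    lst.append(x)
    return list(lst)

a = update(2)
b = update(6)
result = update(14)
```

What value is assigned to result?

Step 1: Default list is shared. list() creates copies for return values.
Step 2: Internal list grows: [2] -> [2, 6] -> [2, 6, 14].
Step 3: result = [2, 6, 14]

The answer is [2, 6, 14].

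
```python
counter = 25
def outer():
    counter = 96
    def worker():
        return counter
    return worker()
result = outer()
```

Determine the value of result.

Step 1: counter = 25 globally, but outer() defines counter = 96 locally.
Step 2: worker() looks up counter. Not in local scope, so checks enclosing scope (outer) and finds counter = 96.
Step 3: result = 96

The answer is 96.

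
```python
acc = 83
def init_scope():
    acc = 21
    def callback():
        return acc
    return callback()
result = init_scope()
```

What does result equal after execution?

Step 1: acc = 83 globally, but init_scope() defines acc = 21 locally.
Step 2: callback() looks up acc. Not in local scope, so checks enclosing scope (init_scope) and finds acc = 21.
Step 3: result = 21

The answer is 21.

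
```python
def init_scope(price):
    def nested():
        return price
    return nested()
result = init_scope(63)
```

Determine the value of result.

Step 1: init_scope(63) binds parameter price = 63.
Step 2: nested() looks up price in enclosing scope and finds the parameter price = 63.
Step 3: result = 63

The answer is 63.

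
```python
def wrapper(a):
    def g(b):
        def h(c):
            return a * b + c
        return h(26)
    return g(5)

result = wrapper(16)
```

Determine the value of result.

Step 1: a = 16, b = 5, c = 26.
Step 2: h() computes a * b + c = 16 * 5 + 26 = 106.
Step 3: result = 106

The answer is 106.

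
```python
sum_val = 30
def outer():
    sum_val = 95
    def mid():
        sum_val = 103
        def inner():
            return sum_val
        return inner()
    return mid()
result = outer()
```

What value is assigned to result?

Step 1: Three levels of shadowing: global 30, outer 95, mid 103.
Step 2: inner() finds sum_val = 103 in enclosing mid() scope.
Step 3: result = 103

The answer is 103.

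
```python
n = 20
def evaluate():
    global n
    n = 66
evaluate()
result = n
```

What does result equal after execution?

Step 1: n = 20 globally.
Step 2: evaluate() declares global n and sets it to 66.
Step 3: After evaluate(), global n = 66. result = 66

The answer is 66.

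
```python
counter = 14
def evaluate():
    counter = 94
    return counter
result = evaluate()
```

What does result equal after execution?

Step 1: Global counter = 14.
Step 2: evaluate() creates local counter = 94, shadowing the global.
Step 3: Returns local counter = 94. result = 94

The answer is 94.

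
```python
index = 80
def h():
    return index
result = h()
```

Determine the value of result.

Step 1: index = 80 is defined in the global scope.
Step 2: h() looks up index. No local index exists, so Python checks the global scope via LEGB rule and finds index = 80.
Step 3: result = 80

The answer is 80.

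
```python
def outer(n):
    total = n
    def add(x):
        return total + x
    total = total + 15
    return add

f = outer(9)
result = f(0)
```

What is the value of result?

Step 1: outer(9) sets total = 9, then total = 9 + 15 = 24.
Step 2: Closures capture by reference, so add sees total = 24.
Step 3: f(0) returns 24 + 0 = 24

The answer is 24.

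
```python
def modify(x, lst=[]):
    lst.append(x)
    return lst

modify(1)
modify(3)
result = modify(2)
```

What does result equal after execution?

Step 1: Mutable default argument gotcha! The list [] is created once.
Step 2: Each call appends to the SAME list: [1], [1, 3], [1, 3, 2].
Step 3: result = [1, 3, 2]

The answer is [1, 3, 2].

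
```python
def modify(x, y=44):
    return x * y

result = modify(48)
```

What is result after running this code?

Step 1: modify(48) uses default y = 44.
Step 2: Returns 48 * 44 = 2112.
Step 3: result = 2112

The answer is 2112.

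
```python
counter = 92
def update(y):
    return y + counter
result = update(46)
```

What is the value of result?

Step 1: counter = 92 is defined globally.
Step 2: update(46) uses parameter y = 46 and looks up counter from global scope = 92.
Step 3: result = 46 + 92 = 138

The answer is 138.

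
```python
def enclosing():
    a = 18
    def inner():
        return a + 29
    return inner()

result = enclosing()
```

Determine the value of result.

Step 1: enclosing() defines a = 18.
Step 2: inner() reads a = 18 from enclosing scope, returns 18 + 29 = 47.
Step 3: result = 47

The answer is 47.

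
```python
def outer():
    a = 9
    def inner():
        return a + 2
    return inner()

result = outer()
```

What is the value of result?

Step 1: outer() defines a = 9.
Step 2: inner() reads a = 9 from enclosing scope, returns 9 + 2 = 11.
Step 3: result = 11

The answer is 11.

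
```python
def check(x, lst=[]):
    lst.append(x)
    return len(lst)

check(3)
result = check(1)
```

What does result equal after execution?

Step 1: Mutable default list persists between calls.
Step 2: First call: lst = [3], len = 1. Second call: lst = [3, 1], len = 2.
Step 3: result = 2

The answer is 2.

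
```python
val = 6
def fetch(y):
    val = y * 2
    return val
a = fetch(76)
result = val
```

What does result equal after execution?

Step 1: Global val = 6.
Step 2: fetch(76) creates local val = 76 * 2 = 152.
Step 3: Global val unchanged because no global keyword. result = 6

The answer is 6.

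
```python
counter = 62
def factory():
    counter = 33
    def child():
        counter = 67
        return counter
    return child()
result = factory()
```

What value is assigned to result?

Step 1: Three scopes define counter: global (62), factory (33), child (67).
Step 2: child() has its own local counter = 67, which shadows both enclosing and global.
Step 3: result = 67 (local wins in LEGB)

The answer is 67.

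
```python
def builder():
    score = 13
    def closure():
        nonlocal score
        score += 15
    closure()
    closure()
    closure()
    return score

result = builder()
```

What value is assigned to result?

Step 1: score starts at 13.
Step 2: closure() is called 3 times, each adding 15.
Step 3: score = 13 + 15 * 3 = 58

The answer is 58.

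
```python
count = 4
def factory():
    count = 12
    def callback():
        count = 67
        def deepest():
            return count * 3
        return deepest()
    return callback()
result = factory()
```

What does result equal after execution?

Step 1: deepest() looks up count through LEGB: not local, finds count = 67 in enclosing callback().
Step 2: Returns 67 * 3 = 201.
Step 3: result = 201

The answer is 201.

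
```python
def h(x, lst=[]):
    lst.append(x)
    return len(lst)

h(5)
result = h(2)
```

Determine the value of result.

Step 1: Mutable default list persists between calls.
Step 2: First call: lst = [5], len = 1. Second call: lst = [5, 2], len = 2.
Step 3: result = 2

The answer is 2.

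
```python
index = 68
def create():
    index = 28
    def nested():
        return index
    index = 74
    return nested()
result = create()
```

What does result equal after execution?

Step 1: create() sets index = 28, then later index = 74.
Step 2: nested() is called after index is reassigned to 74. Closures capture variables by reference, not by value.
Step 3: result = 74

The answer is 74.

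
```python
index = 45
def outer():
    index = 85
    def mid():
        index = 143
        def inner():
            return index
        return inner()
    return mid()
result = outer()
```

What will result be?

Step 1: Three levels of shadowing: global 45, outer 85, mid 143.
Step 2: inner() finds index = 143 in enclosing mid() scope.
Step 3: result = 143

The answer is 143.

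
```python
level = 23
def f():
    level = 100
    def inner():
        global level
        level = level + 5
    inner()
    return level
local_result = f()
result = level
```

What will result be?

Step 1: Global level = 23. f() creates local level = 100.
Step 2: inner() declares global level and adds 5: global level = 23 + 5 = 28.
Step 3: f() returns its local level = 100 (unaffected by inner).
Step 4: result = global level = 28

The answer is 28.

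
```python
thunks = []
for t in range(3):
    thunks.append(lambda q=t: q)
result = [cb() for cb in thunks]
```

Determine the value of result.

Step 1: Default arg q=t captures t at each iteration.
Step 2: Each lambda has its own default: 0, 1, ..., 2.
Step 3: result = [0, 1, 2]

The answer is [0, 1, 2].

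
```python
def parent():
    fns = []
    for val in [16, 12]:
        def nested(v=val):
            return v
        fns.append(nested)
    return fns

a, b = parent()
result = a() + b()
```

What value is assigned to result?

Step 1: Default argument v=val captures val at each iteration.
Step 2: a() returns 16 (captured at first iteration), b() returns 12 (captured at second).
Step 3: result = 16 + 12 = 28

The answer is 28.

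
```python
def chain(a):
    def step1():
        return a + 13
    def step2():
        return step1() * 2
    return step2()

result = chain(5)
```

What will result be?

Step 1: chain(5) captures a = 5.
Step 2: step2() calls step1() which returns 5 + 13 = 18.
Step 3: step2() returns 18 * 2 = 36

The answer is 36.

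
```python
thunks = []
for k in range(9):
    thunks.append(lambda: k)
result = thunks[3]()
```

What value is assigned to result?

Step 1: The loop creates 9 lambdas, all referencing the same variable k.
Step 2: After the loop, k = 8 (final value).
Step 3: thunks[3]() looks up k at call time and finds 8. This is the late binding gotcha. result = 8

The answer is 8.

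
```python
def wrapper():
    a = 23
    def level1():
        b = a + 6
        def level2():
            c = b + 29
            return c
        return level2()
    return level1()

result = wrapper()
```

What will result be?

Step 1: a = 23. b = a + 6 = 29.
Step 2: c = b + 29 = 29 + 29 = 58.
Step 3: result = 58

The answer is 58.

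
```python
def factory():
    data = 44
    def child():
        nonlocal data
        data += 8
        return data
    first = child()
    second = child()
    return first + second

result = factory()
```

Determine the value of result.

Step 1: data starts at 44.
Step 2: First call: data = 44 + 8 = 52, returns 52.
Step 3: Second call: data = 52 + 8 = 60, returns 60.
Step 4: result = 52 + 60 = 112

The answer is 112.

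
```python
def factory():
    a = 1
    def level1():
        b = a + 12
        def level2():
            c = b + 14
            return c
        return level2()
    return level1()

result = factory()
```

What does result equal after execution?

Step 1: a = 1. b = a + 12 = 13.
Step 2: c = b + 14 = 13 + 14 = 27.
Step 3: result = 27

The answer is 27.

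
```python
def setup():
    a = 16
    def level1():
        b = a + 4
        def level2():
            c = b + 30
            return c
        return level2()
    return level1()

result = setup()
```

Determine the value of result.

Step 1: a = 16. b = a + 4 = 20.
Step 2: c = b + 30 = 20 + 30 = 50.
Step 3: result = 50

The answer is 50.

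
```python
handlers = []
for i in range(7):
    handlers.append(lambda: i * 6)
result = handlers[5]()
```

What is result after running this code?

Step 1: All lambdas reference the same variable i (late binding).
Step 2: After the loop, i = 6. Every lambda returns i * 6.
Step 3: handlers[5]() = 6 * 6 = 36

The answer is 36.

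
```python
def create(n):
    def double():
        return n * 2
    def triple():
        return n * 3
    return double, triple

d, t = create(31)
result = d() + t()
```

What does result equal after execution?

Step 1: Both closures capture the same n = 31.
Step 2: d() = 31 * 2 = 62, t() = 31 * 3 = 93.
Step 3: result = 62 + 93 = 155

The answer is 155.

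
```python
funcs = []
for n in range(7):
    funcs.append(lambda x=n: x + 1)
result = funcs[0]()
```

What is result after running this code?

Step 1: Default argument x=n captures n's value at definition time.
Step 2: funcs[0] was defined when n = 0, so x defaults to 0.
Step 3: result = 0 + 1 = 1 (default arg fixes the late binding issue)

The answer is 1.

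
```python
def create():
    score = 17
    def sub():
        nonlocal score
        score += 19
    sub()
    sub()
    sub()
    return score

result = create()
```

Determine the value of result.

Step 1: score starts at 17.
Step 2: sub() is called 3 times, each adding 19.
Step 3: score = 17 + 19 * 3 = 74

The answer is 74.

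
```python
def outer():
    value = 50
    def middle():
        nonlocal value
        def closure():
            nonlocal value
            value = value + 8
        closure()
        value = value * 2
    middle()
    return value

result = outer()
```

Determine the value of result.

Step 1: value = 50.
Step 2: closure() adds 8: value = 50 + 8 = 58.
Step 3: middle() doubles: value = 58 * 2 = 116.
Step 4: result = 116

The answer is 116.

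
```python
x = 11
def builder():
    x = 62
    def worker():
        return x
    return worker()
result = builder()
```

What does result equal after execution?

Step 1: x = 11 globally, but builder() defines x = 62 locally.
Step 2: worker() looks up x. Not in local scope, so checks enclosing scope (builder) and finds x = 62.
Step 3: result = 62

The answer is 62.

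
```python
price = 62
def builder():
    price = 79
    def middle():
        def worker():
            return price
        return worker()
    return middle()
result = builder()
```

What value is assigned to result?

Step 1: builder() defines price = 79. middle() and worker() have no local price.
Step 2: worker() checks local (none), enclosing middle() (none), enclosing builder() and finds price = 79.
Step 3: result = 79

The answer is 79.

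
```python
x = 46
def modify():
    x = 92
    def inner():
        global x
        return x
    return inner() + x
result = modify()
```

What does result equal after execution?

Step 1: Global x = 46. modify() shadows with local x = 92.
Step 2: inner() uses global keyword, so inner() returns global x = 46.
Step 3: modify() returns 46 + 92 = 138

The answer is 138.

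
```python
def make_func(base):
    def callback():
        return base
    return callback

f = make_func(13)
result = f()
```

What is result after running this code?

Step 1: make_func(13) creates closure capturing base = 13.
Step 2: f() returns the captured base = 13.
Step 3: result = 13

The answer is 13.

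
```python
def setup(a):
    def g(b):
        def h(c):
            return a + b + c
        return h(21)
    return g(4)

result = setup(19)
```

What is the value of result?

Step 1: a = 19, b = 4, c = 21 across three nested scopes.
Step 2: h() accesses all three via LEGB rule.
Step 3: result = 19 + 4 + 21 = 44

The answer is 44.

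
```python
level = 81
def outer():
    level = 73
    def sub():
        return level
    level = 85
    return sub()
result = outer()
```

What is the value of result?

Step 1: outer() sets level = 73, then later level = 85.
Step 2: sub() is called after level is reassigned to 85. Closures capture variables by reference, not by value.
Step 3: result = 85

The answer is 85.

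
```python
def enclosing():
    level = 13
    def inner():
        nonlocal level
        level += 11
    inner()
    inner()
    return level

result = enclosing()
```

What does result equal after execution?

Step 1: level starts at 13.
Step 2: inner() is called 2 times, each adding 11.
Step 3: level = 13 + 11 * 2 = 35

The answer is 35.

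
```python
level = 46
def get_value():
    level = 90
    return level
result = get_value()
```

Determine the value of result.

Step 1: Global level = 46.
Step 2: get_value() creates local level = 90, shadowing the global.
Step 3: Returns local level = 90. result = 90

The answer is 90.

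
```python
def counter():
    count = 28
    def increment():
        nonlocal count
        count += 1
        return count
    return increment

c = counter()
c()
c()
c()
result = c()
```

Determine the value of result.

Step 1: counter() creates closure with count = 28.
Step 2: Each c() call increments count via nonlocal. After 4 calls: 28 + 4 = 32.
Step 3: result = 32

The answer is 32.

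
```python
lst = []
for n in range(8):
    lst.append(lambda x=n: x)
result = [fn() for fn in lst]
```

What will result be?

Step 1: Default arg x=n captures n at each iteration.
Step 2: Each lambda has its own default: 0, 1, ..., 7.
Step 3: result = [0, 1, 2, 3, 4, 5, 6, 7]

The answer is [0, 1, 2, 3, 4, 5, 6, 7].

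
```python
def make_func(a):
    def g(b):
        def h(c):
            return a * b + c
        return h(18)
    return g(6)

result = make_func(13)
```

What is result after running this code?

Step 1: a = 13, b = 6, c = 18.
Step 2: h() computes a * b + c = 13 * 6 + 18 = 96.
Step 3: result = 96

The answer is 96.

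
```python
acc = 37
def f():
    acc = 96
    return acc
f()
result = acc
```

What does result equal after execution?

Step 1: Global acc = 37.
Step 2: f() creates local acc = 96 (shadow, not modification).
Step 3: After f() returns, global acc is unchanged. result = 37

The answer is 37.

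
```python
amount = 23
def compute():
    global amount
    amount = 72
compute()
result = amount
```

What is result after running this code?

Step 1: amount = 23 globally.
Step 2: compute() declares global amount and sets it to 72.
Step 3: After compute(), global amount = 72. result = 72

The answer is 72.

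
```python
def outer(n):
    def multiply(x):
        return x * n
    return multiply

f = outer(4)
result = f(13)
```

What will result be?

Step 1: outer(4) returns multiply closure with n = 4.
Step 2: f(13) computes 13 * 4 = 52.
Step 3: result = 52

The answer is 52.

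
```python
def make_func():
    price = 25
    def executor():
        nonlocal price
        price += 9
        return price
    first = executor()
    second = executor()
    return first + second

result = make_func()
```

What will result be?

Step 1: price starts at 25.
Step 2: First call: price = 25 + 9 = 34, returns 34.
Step 3: Second call: price = 34 + 9 = 43, returns 43.
Step 4: result = 34 + 43 = 77

The answer is 77.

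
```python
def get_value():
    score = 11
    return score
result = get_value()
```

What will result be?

Step 1: get_value() defines score = 11 in its local scope.
Step 2: return score finds the local variable score = 11.
Step 3: result = 11

The answer is 11.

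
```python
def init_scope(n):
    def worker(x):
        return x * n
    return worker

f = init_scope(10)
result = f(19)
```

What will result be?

Step 1: init_scope(10) creates a closure capturing n = 10.
Step 2: f(19) computes 19 * 10 = 190.
Step 3: result = 190

The answer is 190.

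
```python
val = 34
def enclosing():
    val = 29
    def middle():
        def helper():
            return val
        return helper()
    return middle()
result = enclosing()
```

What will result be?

Step 1: enclosing() defines val = 29. middle() and helper() have no local val.
Step 2: helper() checks local (none), enclosing middle() (none), enclosing enclosing() and finds val = 29.
Step 3: result = 29

The answer is 29.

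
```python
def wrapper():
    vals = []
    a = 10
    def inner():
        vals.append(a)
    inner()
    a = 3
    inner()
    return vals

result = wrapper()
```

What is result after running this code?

Step 1: a = 10. inner() appends current a to vals.
Step 2: First inner(): appends 10. Then a = 3.
Step 3: Second inner(): appends 3 (closure sees updated a). result = [10, 3]

The answer is [10, 3].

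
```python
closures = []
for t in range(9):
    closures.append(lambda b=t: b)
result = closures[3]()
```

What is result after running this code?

Step 1: Default argument b=t captures t's value at each iteration.
Step 2: closures[3] captured b = 3 when t was 3.
Step 3: result = 3

The answer is 3.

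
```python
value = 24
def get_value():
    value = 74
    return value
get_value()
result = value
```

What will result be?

Step 1: Global value = 24.
Step 2: get_value() creates local value = 74 (shadow, not modification).
Step 3: After get_value() returns, global value is unchanged. result = 24

The answer is 24.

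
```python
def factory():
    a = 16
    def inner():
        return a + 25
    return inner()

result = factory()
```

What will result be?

Step 1: factory() defines a = 16.
Step 2: inner() reads a = 16 from enclosing scope, returns 16 + 25 = 41.
Step 3: result = 41

The answer is 41.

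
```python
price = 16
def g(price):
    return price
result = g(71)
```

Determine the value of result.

Step 1: Global price = 16.
Step 2: g(71) takes parameter price = 71, which shadows the global.
Step 3: result = 71

The answer is 71.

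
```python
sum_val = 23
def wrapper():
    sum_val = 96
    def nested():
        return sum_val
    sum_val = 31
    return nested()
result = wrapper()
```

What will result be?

Step 1: wrapper() sets sum_val = 96, then later sum_val = 31.
Step 2: nested() is called after sum_val is reassigned to 31. Closures capture variables by reference, not by value.
Step 3: result = 31

The answer is 31.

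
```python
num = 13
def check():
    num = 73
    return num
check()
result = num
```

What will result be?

Step 1: Global num = 13.
Step 2: check() creates local num = 73 (shadow, not modification).
Step 3: After check() returns, global num is unchanged. result = 13

The answer is 13.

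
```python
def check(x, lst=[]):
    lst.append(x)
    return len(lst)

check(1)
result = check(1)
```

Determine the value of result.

Step 1: Mutable default list persists between calls.
Step 2: First call: lst = [1], len = 1. Second call: lst = [1, 1], len = 2.
Step 3: result = 2

The answer is 2.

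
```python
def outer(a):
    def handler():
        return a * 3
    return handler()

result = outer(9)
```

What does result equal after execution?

Step 1: outer(9) binds parameter a = 9.
Step 2: handler() accesses a = 9 from enclosing scope.
Step 3: result = 9 * 3 = 27

The answer is 27.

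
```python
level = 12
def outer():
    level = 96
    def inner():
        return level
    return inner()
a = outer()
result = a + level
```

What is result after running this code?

Step 1: outer() has local level = 96. inner() reads from enclosing.
Step 2: outer() returns 96. Global level = 12 unchanged.
Step 3: result = 96 + 12 = 108

The answer is 108.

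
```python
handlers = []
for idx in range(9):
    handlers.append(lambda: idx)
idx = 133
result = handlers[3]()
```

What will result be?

Step 1: Lambdas capture the variable idx by reference, not by value.
Step 2: After the loop, idx is reassigned to 133.
Step 3: handlers[3]() looks up the current idx = 133. result = 133

The answer is 133.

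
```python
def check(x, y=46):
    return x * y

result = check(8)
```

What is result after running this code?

Step 1: check(8) uses default y = 46.
Step 2: Returns 8 * 46 = 368.
Step 3: result = 368

The answer is 368.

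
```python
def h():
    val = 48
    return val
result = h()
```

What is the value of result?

Step 1: h() defines val = 48 in its local scope.
Step 2: return val finds the local variable val = 48.
Step 3: result = 48

The answer is 48.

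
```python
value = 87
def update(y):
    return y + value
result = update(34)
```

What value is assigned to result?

Step 1: value = 87 is defined globally.
Step 2: update(34) uses parameter y = 34 and looks up value from global scope = 87.
Step 3: result = 34 + 87 = 121

The answer is 121.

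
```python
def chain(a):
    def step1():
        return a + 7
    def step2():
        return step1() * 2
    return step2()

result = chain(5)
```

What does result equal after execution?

Step 1: chain(5) captures a = 5.
Step 2: step2() calls step1() which returns 5 + 7 = 12.
Step 3: step2() returns 12 * 2 = 24

The answer is 24.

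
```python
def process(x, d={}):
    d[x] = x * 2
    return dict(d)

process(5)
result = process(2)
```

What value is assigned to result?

Step 1: Mutable default dict is shared across calls.
Step 2: First call adds 5: 10. Second call adds 2: 4.
Step 3: result = {5: 10, 2: 4}

The answer is {5: 10, 2: 4}.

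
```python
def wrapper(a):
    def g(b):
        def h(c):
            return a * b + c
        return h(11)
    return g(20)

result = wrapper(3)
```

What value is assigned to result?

Step 1: a = 3, b = 20, c = 11.
Step 2: h() computes a * b + c = 3 * 20 + 11 = 71.
Step 3: result = 71

The answer is 71.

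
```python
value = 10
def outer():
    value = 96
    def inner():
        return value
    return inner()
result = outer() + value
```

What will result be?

Step 1: Global value = 10. outer() shadows with value = 96.
Step 2: inner() returns enclosing value = 96. outer() = 96.
Step 3: result = 96 + global value (10) = 106

The answer is 106.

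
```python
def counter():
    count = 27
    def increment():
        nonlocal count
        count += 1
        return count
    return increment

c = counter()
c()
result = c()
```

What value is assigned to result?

Step 1: counter() creates closure with count = 27.
Step 2: Each c() call increments count via nonlocal. After 2 calls: 27 + 2 = 29.
Step 3: result = 29

The answer is 29.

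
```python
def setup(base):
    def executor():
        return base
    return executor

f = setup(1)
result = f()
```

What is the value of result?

Step 1: setup(1) creates closure capturing base = 1.
Step 2: f() returns the captured base = 1.
Step 3: result = 1

The answer is 1.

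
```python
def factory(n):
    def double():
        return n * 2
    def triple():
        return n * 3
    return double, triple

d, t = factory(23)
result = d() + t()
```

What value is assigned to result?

Step 1: Both closures capture the same n = 23.
Step 2: d() = 23 * 2 = 46, t() = 23 * 3 = 69.
Step 3: result = 46 + 69 = 115

The answer is 115.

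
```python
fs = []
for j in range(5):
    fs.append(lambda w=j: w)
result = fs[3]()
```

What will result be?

Step 1: Default argument w=j captures j's value at each iteration.
Step 2: fs[3] captured w = 3 when j was 3.
Step 3: result = 3

The answer is 3.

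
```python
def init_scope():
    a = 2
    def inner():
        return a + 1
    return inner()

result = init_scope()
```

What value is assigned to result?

Step 1: init_scope() defines a = 2.
Step 2: inner() reads a = 2 from enclosing scope, returns 2 + 1 = 3.
Step 3: result = 3

The answer is 3.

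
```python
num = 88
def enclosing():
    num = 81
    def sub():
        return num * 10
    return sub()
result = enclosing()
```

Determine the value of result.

Step 1: enclosing() shadows global num with num = 81.
Step 2: sub() finds num = 81 in enclosing scope, computes 81 * 10 = 810.
Step 3: result = 810

The answer is 810.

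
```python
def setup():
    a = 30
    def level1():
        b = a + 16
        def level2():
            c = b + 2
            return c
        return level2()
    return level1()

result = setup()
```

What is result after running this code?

Step 1: a = 30. b = a + 16 = 46.
Step 2: c = b + 2 = 46 + 2 = 48.
Step 3: result = 48

The answer is 48.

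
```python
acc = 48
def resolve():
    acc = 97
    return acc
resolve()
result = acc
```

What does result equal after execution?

Step 1: acc = 48 globally.
Step 2: resolve() creates a LOCAL acc = 97 (no global keyword!).
Step 3: The global acc is unchanged. result = 48

The answer is 48.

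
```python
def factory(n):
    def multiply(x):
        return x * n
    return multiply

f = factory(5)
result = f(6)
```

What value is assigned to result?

Step 1: factory(5) returns multiply closure with n = 5.
Step 2: f(6) computes 6 * 5 = 30.
Step 3: result = 30

The answer is 30.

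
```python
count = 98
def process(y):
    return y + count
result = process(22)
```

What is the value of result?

Step 1: count = 98 is defined globally.
Step 2: process(22) uses parameter y = 22 and looks up count from global scope = 98.
Step 3: result = 22 + 98 = 120

The answer is 120.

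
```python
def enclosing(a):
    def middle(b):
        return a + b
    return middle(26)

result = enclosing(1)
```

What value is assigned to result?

Step 1: enclosing(1) passes a = 1.
Step 2: middle(26) has b = 26, reads a = 1 from enclosing.
Step 3: result = 1 + 26 = 27

The answer is 27.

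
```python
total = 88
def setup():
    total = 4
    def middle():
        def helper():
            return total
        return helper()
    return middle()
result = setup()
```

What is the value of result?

Step 1: setup() defines total = 4. middle() and helper() have no local total.
Step 2: helper() checks local (none), enclosing middle() (none), enclosing setup() and finds total = 4.
Step 3: result = 4

The answer is 4.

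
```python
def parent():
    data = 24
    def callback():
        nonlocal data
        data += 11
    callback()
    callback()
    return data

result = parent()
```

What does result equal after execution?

Step 1: data starts at 24.
Step 2: callback() is called 2 times, each adding 11.
Step 3: data = 24 + 11 * 2 = 46

The answer is 46.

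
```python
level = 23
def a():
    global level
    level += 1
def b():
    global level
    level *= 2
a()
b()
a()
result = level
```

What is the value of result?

Step 1: level = 23.
Step 2: a(): level = 23 + 1 = 24.
Step 3: b(): level = 24 * 2 = 48.
Step 4: a(): level = 48 + 1 = 49

The answer is 49.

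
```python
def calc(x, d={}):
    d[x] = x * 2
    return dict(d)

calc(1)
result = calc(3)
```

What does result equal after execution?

Step 1: Mutable default dict is shared across calls.
Step 2: First call adds 1: 2. Second call adds 3: 6.
Step 3: result = {1: 2, 3: 6}

The answer is {1: 2, 3: 6}.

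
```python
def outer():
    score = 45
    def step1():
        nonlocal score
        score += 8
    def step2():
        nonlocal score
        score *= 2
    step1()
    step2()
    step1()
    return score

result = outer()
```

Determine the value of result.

Step 1: score = 45.
Step 2: step1(): score = 45 + 8 = 53.
Step 3: step2(): score = 53 * 2 = 106.
Step 4: step1(): score = 106 + 8 = 114. result = 114

The answer is 114.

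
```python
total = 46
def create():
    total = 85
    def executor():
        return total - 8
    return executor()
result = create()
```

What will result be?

Step 1: create() shadows global total with total = 85.
Step 2: executor() finds total = 85 in enclosing scope, computes 85 - 8 = 77.
Step 3: result = 77

The answer is 77.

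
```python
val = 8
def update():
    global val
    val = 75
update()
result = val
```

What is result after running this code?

Step 1: val = 8 globally.
Step 2: update() declares global val and sets it to 75.
Step 3: After update(), global val = 75. result = 75

The answer is 75.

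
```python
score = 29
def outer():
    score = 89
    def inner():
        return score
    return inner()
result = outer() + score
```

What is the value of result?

Step 1: Global score = 29. outer() shadows with score = 89.
Step 2: inner() returns enclosing score = 89. outer() = 89.
Step 3: result = 89 + global score (29) = 118

The answer is 118.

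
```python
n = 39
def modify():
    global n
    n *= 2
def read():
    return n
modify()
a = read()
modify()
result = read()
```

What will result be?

Step 1: n = 39.
Step 2: First modify(): n = 39 * 2 = 78.
Step 3: Second modify(): n = 78 * 2 = 156.
Step 4: read() returns 156

The answer is 156.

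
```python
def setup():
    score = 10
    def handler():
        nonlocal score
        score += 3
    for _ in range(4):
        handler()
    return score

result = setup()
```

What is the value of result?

Step 1: score = 10.
Step 2: handler() is called 4 times in a loop, each adding 3 via nonlocal.
Step 3: score = 10 + 3 * 4 = 22

The answer is 22.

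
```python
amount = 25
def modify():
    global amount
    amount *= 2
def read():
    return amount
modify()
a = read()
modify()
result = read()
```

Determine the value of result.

Step 1: amount = 25.
Step 2: First modify(): amount = 25 * 2 = 50.
Step 3: Second modify(): amount = 50 * 2 = 100.
Step 4: read() returns 100

The answer is 100.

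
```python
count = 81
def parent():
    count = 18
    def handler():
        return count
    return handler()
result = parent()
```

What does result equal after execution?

Step 1: count = 81 globally, but parent() defines count = 18 locally.
Step 2: handler() looks up count. Not in local scope, so checks enclosing scope (parent) and finds count = 18.
Step 3: result = 18

The answer is 18.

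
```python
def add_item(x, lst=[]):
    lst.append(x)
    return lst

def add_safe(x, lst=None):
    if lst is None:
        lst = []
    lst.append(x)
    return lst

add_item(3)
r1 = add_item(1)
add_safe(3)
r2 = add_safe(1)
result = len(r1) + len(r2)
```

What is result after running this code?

Step 1: add_item shares mutable default: after 2 calls, lst = [3, 1], len = 2.
Step 2: add_safe creates fresh list each time: r2 = [1], len = 1.
Step 3: result = 2 + 1 = 3

The answer is 3.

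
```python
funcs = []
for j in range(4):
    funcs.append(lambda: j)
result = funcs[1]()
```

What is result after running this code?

Step 1: The loop creates 4 lambdas, all referencing the same variable j.
Step 2: After the loop, j = 3 (final value).
Step 3: funcs[1]() looks up j at call time and finds 3. This is the late binding gotcha. result = 3

The answer is 3.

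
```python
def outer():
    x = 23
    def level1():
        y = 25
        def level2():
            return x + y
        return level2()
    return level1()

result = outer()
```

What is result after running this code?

Step 1: x = 23 in outer. y = 25 in level1.
Step 2: level2() reads x = 23 and y = 25 from enclosing scopes.
Step 3: result = 23 + 25 = 48

The answer is 48.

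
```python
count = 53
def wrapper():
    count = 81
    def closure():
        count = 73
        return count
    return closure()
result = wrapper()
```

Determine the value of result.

Step 1: Three scopes define count: global (53), wrapper (81), closure (73).
Step 2: closure() has its own local count = 73, which shadows both enclosing and global.
Step 3: result = 73 (local wins in LEGB)

The answer is 73.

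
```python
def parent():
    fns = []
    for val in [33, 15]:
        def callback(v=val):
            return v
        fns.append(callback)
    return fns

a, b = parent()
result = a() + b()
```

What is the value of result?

Step 1: Default argument v=val captures val at each iteration.
Step 2: a() returns 33 (captured at first iteration), b() returns 15 (captured at second).
Step 3: result = 33 + 15 = 48

The answer is 48.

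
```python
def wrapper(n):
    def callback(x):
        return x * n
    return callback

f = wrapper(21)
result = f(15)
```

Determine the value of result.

Step 1: wrapper(21) creates a closure capturing n = 21.
Step 2: f(15) computes 15 * 21 = 315.
Step 3: result = 315

The answer is 315.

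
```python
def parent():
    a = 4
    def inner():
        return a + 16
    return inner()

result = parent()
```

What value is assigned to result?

Step 1: parent() defines a = 4.
Step 2: inner() reads a = 4 from enclosing scope, returns 4 + 16 = 20.
Step 3: result = 20

The answer is 20.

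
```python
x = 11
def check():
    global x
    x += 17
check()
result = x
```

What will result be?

Step 1: x = 11 globally.
Step 2: check() modifies global x: x += 17 = 28.
Step 3: result = 28

The answer is 28.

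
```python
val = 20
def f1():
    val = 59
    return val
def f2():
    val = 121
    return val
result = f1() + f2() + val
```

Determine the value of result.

Step 1: Each function shadows global val with its own local.
Step 2: f1() returns 59, f2() returns 121.
Step 3: Global val = 20 is unchanged. result = 59 + 121 + 20 = 200

The answer is 200.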